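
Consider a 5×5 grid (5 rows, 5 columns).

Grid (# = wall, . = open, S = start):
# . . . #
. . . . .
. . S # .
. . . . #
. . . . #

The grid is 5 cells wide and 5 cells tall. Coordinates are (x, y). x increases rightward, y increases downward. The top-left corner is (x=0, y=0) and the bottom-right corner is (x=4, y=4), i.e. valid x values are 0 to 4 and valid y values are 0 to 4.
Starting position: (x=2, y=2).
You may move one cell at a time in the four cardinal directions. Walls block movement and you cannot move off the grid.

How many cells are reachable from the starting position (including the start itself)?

BFS flood-fill from (x=2, y=2):
  Distance 0: (x=2, y=2)
  Distance 1: (x=2, y=1), (x=1, y=2), (x=2, y=3)
  Distance 2: (x=2, y=0), (x=1, y=1), (x=3, y=1), (x=0, y=2), (x=1, y=3), (x=3, y=3), (x=2, y=4)
  Distance 3: (x=1, y=0), (x=3, y=0), (x=0, y=1), (x=4, y=1), (x=0, y=3), (x=1, y=4), (x=3, y=4)
  Distance 4: (x=4, y=2), (x=0, y=4)
Total reachable: 20 (grid has 20 open cells total)

Answer: Reachable cells: 20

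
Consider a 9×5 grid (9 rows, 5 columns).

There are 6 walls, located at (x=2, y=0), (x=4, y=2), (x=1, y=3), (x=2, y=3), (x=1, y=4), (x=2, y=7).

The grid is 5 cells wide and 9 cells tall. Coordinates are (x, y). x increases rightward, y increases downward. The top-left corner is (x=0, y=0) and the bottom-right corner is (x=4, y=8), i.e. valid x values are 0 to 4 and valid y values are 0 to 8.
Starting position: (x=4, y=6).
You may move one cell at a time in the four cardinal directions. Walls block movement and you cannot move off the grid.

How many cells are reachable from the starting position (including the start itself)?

BFS flood-fill from (x=4, y=6):
  Distance 0: (x=4, y=6)
  Distance 1: (x=4, y=5), (x=3, y=6), (x=4, y=7)
  Distance 2: (x=4, y=4), (x=3, y=5), (x=2, y=6), (x=3, y=7), (x=4, y=8)
  Distance 3: (x=4, y=3), (x=3, y=4), (x=2, y=5), (x=1, y=6), (x=3, y=8)
  Distance 4: (x=3, y=3), (x=2, y=4), (x=1, y=5), (x=0, y=6), (x=1, y=7), (x=2, y=8)
  Distance 5: (x=3, y=2), (x=0, y=5), (x=0, y=7), (x=1, y=8)
  Distance 6: (x=3, y=1), (x=2, y=2), (x=0, y=4), (x=0, y=8)
  Distance 7: (x=3, y=0), (x=2, y=1), (x=4, y=1), (x=1, y=2), (x=0, y=3)
  Distance 8: (x=4, y=0), (x=1, y=1), (x=0, y=2)
  Distance 9: (x=1, y=0), (x=0, y=1)
  Distance 10: (x=0, y=0)
Total reachable: 39 (grid has 39 open cells total)

Answer: Reachable cells: 39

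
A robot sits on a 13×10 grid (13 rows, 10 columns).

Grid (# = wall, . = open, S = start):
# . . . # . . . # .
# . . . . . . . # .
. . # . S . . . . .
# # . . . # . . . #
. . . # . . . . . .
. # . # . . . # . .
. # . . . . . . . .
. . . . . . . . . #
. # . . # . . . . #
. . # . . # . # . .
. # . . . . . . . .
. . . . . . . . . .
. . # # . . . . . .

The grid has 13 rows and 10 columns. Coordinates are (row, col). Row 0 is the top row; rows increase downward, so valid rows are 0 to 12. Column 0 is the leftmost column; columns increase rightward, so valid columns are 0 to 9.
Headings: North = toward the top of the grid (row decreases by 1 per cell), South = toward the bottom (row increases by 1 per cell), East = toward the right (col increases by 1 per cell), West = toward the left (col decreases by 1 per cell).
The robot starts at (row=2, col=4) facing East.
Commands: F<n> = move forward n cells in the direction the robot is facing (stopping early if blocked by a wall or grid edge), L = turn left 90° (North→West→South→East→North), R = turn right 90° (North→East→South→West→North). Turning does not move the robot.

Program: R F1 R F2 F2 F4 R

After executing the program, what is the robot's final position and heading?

Answer: Final position: (row=3, col=2), facing North

Derivation:
Start: (row=2, col=4), facing East
  R: turn right, now facing South
  F1: move forward 1, now at (row=3, col=4)
  R: turn right, now facing West
  F2: move forward 2, now at (row=3, col=2)
  F2: move forward 0/2 (blocked), now at (row=3, col=2)
  F4: move forward 0/4 (blocked), now at (row=3, col=2)
  R: turn right, now facing North
Final: (row=3, col=2), facing North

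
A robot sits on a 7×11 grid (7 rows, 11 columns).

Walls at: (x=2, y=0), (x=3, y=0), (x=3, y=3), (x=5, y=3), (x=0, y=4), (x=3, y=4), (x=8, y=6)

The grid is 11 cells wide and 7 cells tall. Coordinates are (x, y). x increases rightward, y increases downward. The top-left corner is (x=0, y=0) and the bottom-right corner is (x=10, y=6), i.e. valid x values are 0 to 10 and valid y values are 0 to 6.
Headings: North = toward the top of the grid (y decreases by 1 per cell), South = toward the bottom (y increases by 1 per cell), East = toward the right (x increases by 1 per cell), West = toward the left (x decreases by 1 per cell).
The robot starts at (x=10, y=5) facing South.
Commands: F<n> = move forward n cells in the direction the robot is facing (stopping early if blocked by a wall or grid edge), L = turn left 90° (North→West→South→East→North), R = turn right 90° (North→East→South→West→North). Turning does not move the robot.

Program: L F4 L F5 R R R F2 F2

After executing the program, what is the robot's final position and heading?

Answer: Final position: (x=6, y=0), facing West

Derivation:
Start: (x=10, y=5), facing South
  L: turn left, now facing East
  F4: move forward 0/4 (blocked), now at (x=10, y=5)
  L: turn left, now facing North
  F5: move forward 5, now at (x=10, y=0)
  R: turn right, now facing East
  R: turn right, now facing South
  R: turn right, now facing West
  F2: move forward 2, now at (x=8, y=0)
  F2: move forward 2, now at (x=6, y=0)
Final: (x=6, y=0), facing West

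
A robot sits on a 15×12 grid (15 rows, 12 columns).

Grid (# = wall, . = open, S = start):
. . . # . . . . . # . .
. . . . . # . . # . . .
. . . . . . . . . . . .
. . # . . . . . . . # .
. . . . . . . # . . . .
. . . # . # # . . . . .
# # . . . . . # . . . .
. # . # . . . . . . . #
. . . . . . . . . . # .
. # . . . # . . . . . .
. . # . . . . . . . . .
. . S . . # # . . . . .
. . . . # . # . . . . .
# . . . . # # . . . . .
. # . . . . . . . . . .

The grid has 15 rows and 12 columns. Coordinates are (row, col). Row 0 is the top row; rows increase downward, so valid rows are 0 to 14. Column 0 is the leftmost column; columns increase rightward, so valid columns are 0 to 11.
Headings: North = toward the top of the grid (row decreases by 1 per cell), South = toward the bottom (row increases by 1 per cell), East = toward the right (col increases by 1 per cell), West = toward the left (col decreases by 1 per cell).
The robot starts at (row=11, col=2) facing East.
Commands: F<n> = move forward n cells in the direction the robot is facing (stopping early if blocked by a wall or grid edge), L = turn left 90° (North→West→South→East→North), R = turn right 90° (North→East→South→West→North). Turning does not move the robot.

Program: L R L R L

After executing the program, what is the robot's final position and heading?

Answer: Final position: (row=11, col=2), facing North

Derivation:
Start: (row=11, col=2), facing East
  L: turn left, now facing North
  R: turn right, now facing East
  L: turn left, now facing North
  R: turn right, now facing East
  L: turn left, now facing North
Final: (row=11, col=2), facing North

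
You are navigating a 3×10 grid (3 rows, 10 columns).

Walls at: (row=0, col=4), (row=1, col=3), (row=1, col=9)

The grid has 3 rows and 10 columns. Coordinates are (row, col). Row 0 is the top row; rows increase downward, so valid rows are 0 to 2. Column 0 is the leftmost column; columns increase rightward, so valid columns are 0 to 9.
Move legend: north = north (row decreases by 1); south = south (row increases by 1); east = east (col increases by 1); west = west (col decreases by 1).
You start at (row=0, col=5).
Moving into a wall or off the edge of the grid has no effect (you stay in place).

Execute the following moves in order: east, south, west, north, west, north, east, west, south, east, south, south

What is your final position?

Answer: Final position: (row=2, col=6)

Derivation:
Start: (row=0, col=5)
  east (east): (row=0, col=5) -> (row=0, col=6)
  south (south): (row=0, col=6) -> (row=1, col=6)
  west (west): (row=1, col=6) -> (row=1, col=5)
  north (north): (row=1, col=5) -> (row=0, col=5)
  west (west): blocked, stay at (row=0, col=5)
  north (north): blocked, stay at (row=0, col=5)
  east (east): (row=0, col=5) -> (row=0, col=6)
  west (west): (row=0, col=6) -> (row=0, col=5)
  south (south): (row=0, col=5) -> (row=1, col=5)
  east (east): (row=1, col=5) -> (row=1, col=6)
  south (south): (row=1, col=6) -> (row=2, col=6)
  south (south): blocked, stay at (row=2, col=6)
Final: (row=2, col=6)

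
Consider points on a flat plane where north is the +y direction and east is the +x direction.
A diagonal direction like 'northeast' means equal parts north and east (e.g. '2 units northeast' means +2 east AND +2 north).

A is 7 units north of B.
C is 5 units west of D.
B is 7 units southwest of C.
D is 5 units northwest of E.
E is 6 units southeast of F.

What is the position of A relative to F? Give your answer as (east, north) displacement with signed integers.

Place F at the origin (east=0, north=0).
  E is 6 units southeast of F: delta (east=+6, north=-6); E at (east=6, north=-6).
  D is 5 units northwest of E: delta (east=-5, north=+5); D at (east=1, north=-1).
  C is 5 units west of D: delta (east=-5, north=+0); C at (east=-4, north=-1).
  B is 7 units southwest of C: delta (east=-7, north=-7); B at (east=-11, north=-8).
  A is 7 units north of B: delta (east=+0, north=+7); A at (east=-11, north=-1).
Therefore A relative to F: (east=-11, north=-1).

Answer: A is at (east=-11, north=-1) relative to F.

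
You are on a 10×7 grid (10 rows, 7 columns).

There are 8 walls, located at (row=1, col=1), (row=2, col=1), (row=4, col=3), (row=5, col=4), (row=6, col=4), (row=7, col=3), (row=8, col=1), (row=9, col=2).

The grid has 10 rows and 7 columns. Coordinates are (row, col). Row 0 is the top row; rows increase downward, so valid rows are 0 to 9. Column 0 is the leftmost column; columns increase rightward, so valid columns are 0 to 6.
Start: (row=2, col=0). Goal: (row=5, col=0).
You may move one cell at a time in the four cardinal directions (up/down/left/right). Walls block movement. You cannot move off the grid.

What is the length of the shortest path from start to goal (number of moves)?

BFS from (row=2, col=0) until reaching (row=5, col=0):
  Distance 0: (row=2, col=0)
  Distance 1: (row=1, col=0), (row=3, col=0)
  Distance 2: (row=0, col=0), (row=3, col=1), (row=4, col=0)
  Distance 3: (row=0, col=1), (row=3, col=2), (row=4, col=1), (row=5, col=0)  <- goal reached here
One shortest path (3 moves): (row=2, col=0) -> (row=3, col=0) -> (row=4, col=0) -> (row=5, col=0)

Answer: Shortest path length: 3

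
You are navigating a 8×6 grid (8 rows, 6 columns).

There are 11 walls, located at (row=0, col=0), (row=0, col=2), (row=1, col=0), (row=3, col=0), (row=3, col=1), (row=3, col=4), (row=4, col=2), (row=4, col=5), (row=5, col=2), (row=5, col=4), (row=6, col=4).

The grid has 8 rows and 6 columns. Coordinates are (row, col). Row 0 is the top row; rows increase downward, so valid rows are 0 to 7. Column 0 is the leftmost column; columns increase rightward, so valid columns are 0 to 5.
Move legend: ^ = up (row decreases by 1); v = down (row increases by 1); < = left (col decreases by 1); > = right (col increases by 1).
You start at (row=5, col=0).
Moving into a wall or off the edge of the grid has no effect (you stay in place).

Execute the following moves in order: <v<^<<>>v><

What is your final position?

Start: (row=5, col=0)
  < (left): blocked, stay at (row=5, col=0)
  v (down): (row=5, col=0) -> (row=6, col=0)
  < (left): blocked, stay at (row=6, col=0)
  ^ (up): (row=6, col=0) -> (row=5, col=0)
  < (left): blocked, stay at (row=5, col=0)
  < (left): blocked, stay at (row=5, col=0)
  > (right): (row=5, col=0) -> (row=5, col=1)
  > (right): blocked, stay at (row=5, col=1)
  v (down): (row=5, col=1) -> (row=6, col=1)
  > (right): (row=6, col=1) -> (row=6, col=2)
  < (left): (row=6, col=2) -> (row=6, col=1)
Final: (row=6, col=1)

Answer: Final position: (row=6, col=1)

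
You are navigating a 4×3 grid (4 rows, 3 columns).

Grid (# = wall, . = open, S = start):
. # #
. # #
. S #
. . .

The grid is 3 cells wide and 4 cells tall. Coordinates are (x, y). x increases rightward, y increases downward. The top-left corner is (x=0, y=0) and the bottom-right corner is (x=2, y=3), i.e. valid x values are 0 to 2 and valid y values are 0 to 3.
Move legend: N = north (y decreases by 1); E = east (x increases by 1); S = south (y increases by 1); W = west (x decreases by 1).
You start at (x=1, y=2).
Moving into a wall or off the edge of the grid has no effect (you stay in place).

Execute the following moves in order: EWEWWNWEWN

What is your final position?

Answer: Final position: (x=0, y=0)

Derivation:
Start: (x=1, y=2)
  E (east): blocked, stay at (x=1, y=2)
  W (west): (x=1, y=2) -> (x=0, y=2)
  E (east): (x=0, y=2) -> (x=1, y=2)
  W (west): (x=1, y=2) -> (x=0, y=2)
  W (west): blocked, stay at (x=0, y=2)
  N (north): (x=0, y=2) -> (x=0, y=1)
  W (west): blocked, stay at (x=0, y=1)
  E (east): blocked, stay at (x=0, y=1)
  W (west): blocked, stay at (x=0, y=1)
  N (north): (x=0, y=1) -> (x=0, y=0)
Final: (x=0, y=0)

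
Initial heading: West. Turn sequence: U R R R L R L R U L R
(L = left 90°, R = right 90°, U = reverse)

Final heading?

Start: West
  U (U-turn (180°)) -> East
  R (right (90° clockwise)) -> South
  R (right (90° clockwise)) -> West
  R (right (90° clockwise)) -> North
  L (left (90° counter-clockwise)) -> West
  R (right (90° clockwise)) -> North
  L (left (90° counter-clockwise)) -> West
  R (right (90° clockwise)) -> North
  U (U-turn (180°)) -> South
  L (left (90° counter-clockwise)) -> East
  R (right (90° clockwise)) -> South
Final: South

Answer: Final heading: South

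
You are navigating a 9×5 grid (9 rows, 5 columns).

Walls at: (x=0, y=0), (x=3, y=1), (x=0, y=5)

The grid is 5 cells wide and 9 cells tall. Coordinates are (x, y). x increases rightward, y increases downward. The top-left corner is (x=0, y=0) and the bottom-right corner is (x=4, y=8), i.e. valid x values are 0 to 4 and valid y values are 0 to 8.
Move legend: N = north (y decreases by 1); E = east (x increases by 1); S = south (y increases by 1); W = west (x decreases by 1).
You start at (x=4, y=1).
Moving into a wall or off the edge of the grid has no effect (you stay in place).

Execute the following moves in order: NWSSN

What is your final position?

Start: (x=4, y=1)
  N (north): (x=4, y=1) -> (x=4, y=0)
  W (west): (x=4, y=0) -> (x=3, y=0)
  S (south): blocked, stay at (x=3, y=0)
  S (south): blocked, stay at (x=3, y=0)
  N (north): blocked, stay at (x=3, y=0)
Final: (x=3, y=0)

Answer: Final position: (x=3, y=0)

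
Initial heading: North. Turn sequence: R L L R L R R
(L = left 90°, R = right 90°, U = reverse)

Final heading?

Answer: Final heading: East

Derivation:
Start: North
  R (right (90° clockwise)) -> East
  L (left (90° counter-clockwise)) -> North
  L (left (90° counter-clockwise)) -> West
  R (right (90° clockwise)) -> North
  L (left (90° counter-clockwise)) -> West
  R (right (90° clockwise)) -> North
  R (right (90° clockwise)) -> East
Final: East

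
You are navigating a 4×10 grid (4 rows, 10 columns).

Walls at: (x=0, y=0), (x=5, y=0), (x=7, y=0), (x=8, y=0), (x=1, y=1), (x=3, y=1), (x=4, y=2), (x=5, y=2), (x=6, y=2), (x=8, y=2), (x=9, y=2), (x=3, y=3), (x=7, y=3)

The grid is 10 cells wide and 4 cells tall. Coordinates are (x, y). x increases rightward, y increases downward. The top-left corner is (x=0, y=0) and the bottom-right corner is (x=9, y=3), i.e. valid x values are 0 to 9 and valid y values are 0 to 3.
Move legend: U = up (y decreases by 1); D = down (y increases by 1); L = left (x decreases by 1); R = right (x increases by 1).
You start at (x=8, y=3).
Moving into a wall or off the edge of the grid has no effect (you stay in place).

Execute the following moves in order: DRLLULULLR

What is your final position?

Start: (x=8, y=3)
  D (down): blocked, stay at (x=8, y=3)
  R (right): (x=8, y=3) -> (x=9, y=3)
  L (left): (x=9, y=3) -> (x=8, y=3)
  L (left): blocked, stay at (x=8, y=3)
  U (up): blocked, stay at (x=8, y=3)
  L (left): blocked, stay at (x=8, y=3)
  U (up): blocked, stay at (x=8, y=3)
  L (left): blocked, stay at (x=8, y=3)
  L (left): blocked, stay at (x=8, y=3)
  R (right): (x=8, y=3) -> (x=9, y=3)
Final: (x=9, y=3)

Answer: Final position: (x=9, y=3)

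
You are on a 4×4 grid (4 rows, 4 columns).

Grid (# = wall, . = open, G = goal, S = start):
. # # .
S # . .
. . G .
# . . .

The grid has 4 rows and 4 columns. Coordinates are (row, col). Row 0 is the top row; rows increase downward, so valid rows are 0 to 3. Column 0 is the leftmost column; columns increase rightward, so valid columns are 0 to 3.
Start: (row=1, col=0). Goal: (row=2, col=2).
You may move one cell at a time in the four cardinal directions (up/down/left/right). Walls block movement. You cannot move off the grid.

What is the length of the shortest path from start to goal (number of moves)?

BFS from (row=1, col=0) until reaching (row=2, col=2):
  Distance 0: (row=1, col=0)
  Distance 1: (row=0, col=0), (row=2, col=0)
  Distance 2: (row=2, col=1)
  Distance 3: (row=2, col=2), (row=3, col=1)  <- goal reached here
One shortest path (3 moves): (row=1, col=0) -> (row=2, col=0) -> (row=2, col=1) -> (row=2, col=2)

Answer: Shortest path length: 3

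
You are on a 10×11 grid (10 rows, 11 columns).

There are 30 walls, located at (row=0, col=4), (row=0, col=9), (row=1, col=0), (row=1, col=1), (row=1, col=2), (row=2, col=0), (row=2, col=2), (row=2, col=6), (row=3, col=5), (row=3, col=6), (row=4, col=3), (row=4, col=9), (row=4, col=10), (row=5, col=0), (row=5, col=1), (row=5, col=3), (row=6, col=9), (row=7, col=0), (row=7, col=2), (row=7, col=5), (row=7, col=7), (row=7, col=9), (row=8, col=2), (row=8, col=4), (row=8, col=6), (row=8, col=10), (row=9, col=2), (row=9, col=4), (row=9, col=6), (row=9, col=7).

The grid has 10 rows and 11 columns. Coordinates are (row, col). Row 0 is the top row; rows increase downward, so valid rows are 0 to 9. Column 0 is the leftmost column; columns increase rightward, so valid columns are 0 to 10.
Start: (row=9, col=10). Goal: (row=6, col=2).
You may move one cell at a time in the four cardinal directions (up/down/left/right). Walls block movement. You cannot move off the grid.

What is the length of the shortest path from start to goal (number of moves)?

BFS from (row=9, col=10) until reaching (row=6, col=2):
  Distance 0: (row=9, col=10)
  Distance 1: (row=9, col=9)
  Distance 2: (row=8, col=9), (row=9, col=8)
  Distance 3: (row=8, col=8)
  Distance 4: (row=7, col=8), (row=8, col=7)
  Distance 5: (row=6, col=8)
  Distance 6: (row=5, col=8), (row=6, col=7)
  Distance 7: (row=4, col=8), (row=5, col=7), (row=5, col=9), (row=6, col=6)
  Distance 8: (row=3, col=8), (row=4, col=7), (row=5, col=6), (row=5, col=10), (row=6, col=5), (row=7, col=6)
  Distance 9: (row=2, col=8), (row=3, col=7), (row=3, col=9), (row=4, col=6), (row=5, col=5), (row=6, col=4), (row=6, col=10)
  Distance 10: (row=1, col=8), (row=2, col=7), (row=2, col=9), (row=3, col=10), (row=4, col=5), (row=5, col=4), (row=6, col=3), (row=7, col=4), (row=7, col=10)
  Distance 11: (row=0, col=8), (row=1, col=7), (row=1, col=9), (row=2, col=10), (row=4, col=4), (row=6, col=2), (row=7, col=3)  <- goal reached here
One shortest path (11 moves): (row=9, col=10) -> (row=9, col=9) -> (row=9, col=8) -> (row=8, col=8) -> (row=7, col=8) -> (row=6, col=8) -> (row=6, col=7) -> (row=6, col=6) -> (row=6, col=5) -> (row=6, col=4) -> (row=6, col=3) -> (row=6, col=2)

Answer: Shortest path length: 11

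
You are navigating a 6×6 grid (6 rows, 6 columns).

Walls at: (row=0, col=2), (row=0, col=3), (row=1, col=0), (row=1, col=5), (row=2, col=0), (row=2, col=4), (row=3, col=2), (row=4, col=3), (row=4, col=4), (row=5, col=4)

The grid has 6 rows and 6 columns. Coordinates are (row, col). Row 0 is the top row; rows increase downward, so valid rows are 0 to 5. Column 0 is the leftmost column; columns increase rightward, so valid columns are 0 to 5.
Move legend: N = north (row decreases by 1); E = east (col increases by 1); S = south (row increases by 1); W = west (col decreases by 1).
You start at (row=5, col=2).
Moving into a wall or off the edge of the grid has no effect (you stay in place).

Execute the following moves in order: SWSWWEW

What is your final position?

Start: (row=5, col=2)
  S (south): blocked, stay at (row=5, col=2)
  W (west): (row=5, col=2) -> (row=5, col=1)
  S (south): blocked, stay at (row=5, col=1)
  W (west): (row=5, col=1) -> (row=5, col=0)
  W (west): blocked, stay at (row=5, col=0)
  E (east): (row=5, col=0) -> (row=5, col=1)
  W (west): (row=5, col=1) -> (row=5, col=0)
Final: (row=5, col=0)

Answer: Final position: (row=5, col=0)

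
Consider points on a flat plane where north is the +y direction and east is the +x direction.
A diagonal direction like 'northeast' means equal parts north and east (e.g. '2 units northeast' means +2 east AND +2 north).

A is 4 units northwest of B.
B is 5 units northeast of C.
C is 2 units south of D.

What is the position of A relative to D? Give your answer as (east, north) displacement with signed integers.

Place D at the origin (east=0, north=0).
  C is 2 units south of D: delta (east=+0, north=-2); C at (east=0, north=-2).
  B is 5 units northeast of C: delta (east=+5, north=+5); B at (east=5, north=3).
  A is 4 units northwest of B: delta (east=-4, north=+4); A at (east=1, north=7).
Therefore A relative to D: (east=1, north=7).

Answer: A is at (east=1, north=7) relative to D.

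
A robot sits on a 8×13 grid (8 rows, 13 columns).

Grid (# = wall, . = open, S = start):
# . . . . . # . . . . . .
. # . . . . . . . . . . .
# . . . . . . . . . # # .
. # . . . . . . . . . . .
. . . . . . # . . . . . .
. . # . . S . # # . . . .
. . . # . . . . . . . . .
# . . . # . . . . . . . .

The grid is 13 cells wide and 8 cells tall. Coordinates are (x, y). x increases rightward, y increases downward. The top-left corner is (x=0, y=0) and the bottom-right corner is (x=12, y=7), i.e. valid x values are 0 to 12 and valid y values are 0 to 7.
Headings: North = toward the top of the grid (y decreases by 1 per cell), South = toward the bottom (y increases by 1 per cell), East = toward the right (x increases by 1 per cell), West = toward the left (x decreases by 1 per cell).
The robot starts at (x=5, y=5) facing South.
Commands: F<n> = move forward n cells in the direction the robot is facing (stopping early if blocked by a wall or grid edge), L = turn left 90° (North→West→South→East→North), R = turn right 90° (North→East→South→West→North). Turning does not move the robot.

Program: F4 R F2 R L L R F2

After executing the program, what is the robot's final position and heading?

Answer: Final position: (x=5, y=7), facing West

Derivation:
Start: (x=5, y=5), facing South
  F4: move forward 2/4 (blocked), now at (x=5, y=7)
  R: turn right, now facing West
  F2: move forward 0/2 (blocked), now at (x=5, y=7)
  R: turn right, now facing North
  L: turn left, now facing West
  L: turn left, now facing South
  R: turn right, now facing West
  F2: move forward 0/2 (blocked), now at (x=5, y=7)
Final: (x=5, y=7), facing West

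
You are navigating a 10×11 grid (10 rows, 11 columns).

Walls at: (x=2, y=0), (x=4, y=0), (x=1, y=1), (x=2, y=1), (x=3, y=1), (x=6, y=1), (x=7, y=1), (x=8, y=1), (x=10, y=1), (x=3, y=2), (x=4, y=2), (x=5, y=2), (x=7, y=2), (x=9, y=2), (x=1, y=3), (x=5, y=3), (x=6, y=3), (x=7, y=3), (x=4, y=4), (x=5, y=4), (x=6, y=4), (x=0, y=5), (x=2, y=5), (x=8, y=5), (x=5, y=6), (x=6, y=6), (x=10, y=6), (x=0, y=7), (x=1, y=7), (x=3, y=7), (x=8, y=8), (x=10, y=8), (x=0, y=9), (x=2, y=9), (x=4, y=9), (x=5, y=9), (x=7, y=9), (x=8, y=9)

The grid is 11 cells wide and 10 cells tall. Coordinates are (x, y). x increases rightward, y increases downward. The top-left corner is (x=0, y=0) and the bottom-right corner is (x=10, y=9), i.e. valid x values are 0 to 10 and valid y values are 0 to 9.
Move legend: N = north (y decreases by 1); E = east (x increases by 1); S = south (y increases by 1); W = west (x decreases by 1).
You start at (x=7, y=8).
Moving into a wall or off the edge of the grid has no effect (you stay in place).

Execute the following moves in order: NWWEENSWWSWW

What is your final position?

Answer: Final position: (x=3, y=8)

Derivation:
Start: (x=7, y=8)
  N (north): (x=7, y=8) -> (x=7, y=7)
  W (west): (x=7, y=7) -> (x=6, y=7)
  W (west): (x=6, y=7) -> (x=5, y=7)
  E (east): (x=5, y=7) -> (x=6, y=7)
  E (east): (x=6, y=7) -> (x=7, y=7)
  N (north): (x=7, y=7) -> (x=7, y=6)
  S (south): (x=7, y=6) -> (x=7, y=7)
  W (west): (x=7, y=7) -> (x=6, y=7)
  W (west): (x=6, y=7) -> (x=5, y=7)
  S (south): (x=5, y=7) -> (x=5, y=8)
  W (west): (x=5, y=8) -> (x=4, y=8)
  W (west): (x=4, y=8) -> (x=3, y=8)
Final: (x=3, y=8)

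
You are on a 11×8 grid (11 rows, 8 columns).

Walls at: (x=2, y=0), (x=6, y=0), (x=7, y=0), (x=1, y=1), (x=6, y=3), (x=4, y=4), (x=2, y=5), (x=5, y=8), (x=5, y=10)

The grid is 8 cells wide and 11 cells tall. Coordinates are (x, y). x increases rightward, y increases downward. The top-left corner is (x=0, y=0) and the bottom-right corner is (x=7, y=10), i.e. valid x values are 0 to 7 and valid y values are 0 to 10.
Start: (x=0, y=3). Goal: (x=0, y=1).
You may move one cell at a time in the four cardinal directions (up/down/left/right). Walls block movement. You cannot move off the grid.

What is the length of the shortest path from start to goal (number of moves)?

BFS from (x=0, y=3) until reaching (x=0, y=1):
  Distance 0: (x=0, y=3)
  Distance 1: (x=0, y=2), (x=1, y=3), (x=0, y=4)
  Distance 2: (x=0, y=1), (x=1, y=2), (x=2, y=3), (x=1, y=4), (x=0, y=5)  <- goal reached here
One shortest path (2 moves): (x=0, y=3) -> (x=0, y=2) -> (x=0, y=1)

Answer: Shortest path length: 2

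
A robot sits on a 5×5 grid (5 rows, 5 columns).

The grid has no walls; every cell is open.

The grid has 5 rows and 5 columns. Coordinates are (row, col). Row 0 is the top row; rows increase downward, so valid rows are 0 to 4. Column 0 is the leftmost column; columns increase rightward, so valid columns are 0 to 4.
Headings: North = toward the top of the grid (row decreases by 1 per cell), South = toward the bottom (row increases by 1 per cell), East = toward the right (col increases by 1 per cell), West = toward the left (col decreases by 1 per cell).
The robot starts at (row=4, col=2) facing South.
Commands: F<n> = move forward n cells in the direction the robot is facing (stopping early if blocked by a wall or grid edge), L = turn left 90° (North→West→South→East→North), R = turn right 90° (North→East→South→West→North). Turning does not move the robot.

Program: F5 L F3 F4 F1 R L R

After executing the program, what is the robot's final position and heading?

Answer: Final position: (row=4, col=4), facing South

Derivation:
Start: (row=4, col=2), facing South
  F5: move forward 0/5 (blocked), now at (row=4, col=2)
  L: turn left, now facing East
  F3: move forward 2/3 (blocked), now at (row=4, col=4)
  F4: move forward 0/4 (blocked), now at (row=4, col=4)
  F1: move forward 0/1 (blocked), now at (row=4, col=4)
  R: turn right, now facing South
  L: turn left, now facing East
  R: turn right, now facing South
Final: (row=4, col=4), facing South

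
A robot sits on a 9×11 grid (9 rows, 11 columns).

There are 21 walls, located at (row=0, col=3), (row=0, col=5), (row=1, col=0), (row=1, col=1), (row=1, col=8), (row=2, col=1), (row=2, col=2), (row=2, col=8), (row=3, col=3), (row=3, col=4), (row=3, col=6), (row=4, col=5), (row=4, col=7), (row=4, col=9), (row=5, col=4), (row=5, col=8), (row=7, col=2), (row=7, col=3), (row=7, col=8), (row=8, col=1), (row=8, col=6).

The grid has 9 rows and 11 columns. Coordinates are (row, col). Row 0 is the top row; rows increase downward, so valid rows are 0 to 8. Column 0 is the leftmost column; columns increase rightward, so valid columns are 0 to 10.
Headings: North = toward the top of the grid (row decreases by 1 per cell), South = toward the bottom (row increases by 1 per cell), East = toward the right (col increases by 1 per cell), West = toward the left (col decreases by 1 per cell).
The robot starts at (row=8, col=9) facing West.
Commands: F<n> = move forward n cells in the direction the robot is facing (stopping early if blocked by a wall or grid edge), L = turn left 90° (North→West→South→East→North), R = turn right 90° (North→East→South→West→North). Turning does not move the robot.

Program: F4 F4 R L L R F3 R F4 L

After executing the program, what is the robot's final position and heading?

Start: (row=8, col=9), facing West
  F4: move forward 2/4 (blocked), now at (row=8, col=7)
  F4: move forward 0/4 (blocked), now at (row=8, col=7)
  R: turn right, now facing North
  L: turn left, now facing West
  L: turn left, now facing South
  R: turn right, now facing West
  F3: move forward 0/3 (blocked), now at (row=8, col=7)
  R: turn right, now facing North
  F4: move forward 3/4 (blocked), now at (row=5, col=7)
  L: turn left, now facing West
Final: (row=5, col=7), facing West

Answer: Final position: (row=5, col=7), facing West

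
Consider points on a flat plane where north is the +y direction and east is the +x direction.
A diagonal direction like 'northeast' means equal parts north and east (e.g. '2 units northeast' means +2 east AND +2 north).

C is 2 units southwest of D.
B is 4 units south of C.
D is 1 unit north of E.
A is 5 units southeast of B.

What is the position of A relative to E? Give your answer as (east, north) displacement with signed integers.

Answer: A is at (east=3, north=-10) relative to E.

Derivation:
Place E at the origin (east=0, north=0).
  D is 1 unit north of E: delta (east=+0, north=+1); D at (east=0, north=1).
  C is 2 units southwest of D: delta (east=-2, north=-2); C at (east=-2, north=-1).
  B is 4 units south of C: delta (east=+0, north=-4); B at (east=-2, north=-5).
  A is 5 units southeast of B: delta (east=+5, north=-5); A at (east=3, north=-10).
Therefore A relative to E: (east=3, north=-10).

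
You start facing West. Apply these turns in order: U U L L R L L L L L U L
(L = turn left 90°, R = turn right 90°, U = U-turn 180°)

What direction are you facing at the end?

Start: West
  U (U-turn (180°)) -> East
  U (U-turn (180°)) -> West
  L (left (90° counter-clockwise)) -> South
  L (left (90° counter-clockwise)) -> East
  R (right (90° clockwise)) -> South
  L (left (90° counter-clockwise)) -> East
  L (left (90° counter-clockwise)) -> North
  L (left (90° counter-clockwise)) -> West
  L (left (90° counter-clockwise)) -> South
  L (left (90° counter-clockwise)) -> East
  U (U-turn (180°)) -> West
  L (left (90° counter-clockwise)) -> South
Final: South

Answer: Final heading: South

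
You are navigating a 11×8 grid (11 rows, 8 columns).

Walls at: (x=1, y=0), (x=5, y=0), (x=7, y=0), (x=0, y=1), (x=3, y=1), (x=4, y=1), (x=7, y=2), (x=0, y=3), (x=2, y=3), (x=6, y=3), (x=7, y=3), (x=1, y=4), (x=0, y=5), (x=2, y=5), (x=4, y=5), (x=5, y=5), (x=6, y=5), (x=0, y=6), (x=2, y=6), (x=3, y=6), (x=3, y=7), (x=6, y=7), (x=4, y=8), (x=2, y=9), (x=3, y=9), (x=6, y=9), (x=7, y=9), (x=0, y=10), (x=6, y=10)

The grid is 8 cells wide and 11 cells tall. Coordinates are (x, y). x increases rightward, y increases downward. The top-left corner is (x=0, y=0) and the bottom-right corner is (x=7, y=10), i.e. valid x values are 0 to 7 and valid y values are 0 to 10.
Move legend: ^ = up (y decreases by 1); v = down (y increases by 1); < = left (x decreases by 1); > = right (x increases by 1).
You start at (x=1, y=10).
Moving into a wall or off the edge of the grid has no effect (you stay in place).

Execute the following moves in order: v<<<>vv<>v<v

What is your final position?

Answer: Final position: (x=1, y=10)

Derivation:
Start: (x=1, y=10)
  v (down): blocked, stay at (x=1, y=10)
  [×3]< (left): blocked, stay at (x=1, y=10)
  > (right): (x=1, y=10) -> (x=2, y=10)
  v (down): blocked, stay at (x=2, y=10)
  v (down): blocked, stay at (x=2, y=10)
  < (left): (x=2, y=10) -> (x=1, y=10)
  > (right): (x=1, y=10) -> (x=2, y=10)
  v (down): blocked, stay at (x=2, y=10)
  < (left): (x=2, y=10) -> (x=1, y=10)
  v (down): blocked, stay at (x=1, y=10)
Final: (x=1, y=10)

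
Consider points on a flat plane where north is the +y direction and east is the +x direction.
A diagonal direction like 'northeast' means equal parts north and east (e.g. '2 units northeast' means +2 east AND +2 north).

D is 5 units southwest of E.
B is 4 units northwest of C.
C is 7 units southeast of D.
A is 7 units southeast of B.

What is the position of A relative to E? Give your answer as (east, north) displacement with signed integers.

Answer: A is at (east=5, north=-15) relative to E.

Derivation:
Place E at the origin (east=0, north=0).
  D is 5 units southwest of E: delta (east=-5, north=-5); D at (east=-5, north=-5).
  C is 7 units southeast of D: delta (east=+7, north=-7); C at (east=2, north=-12).
  B is 4 units northwest of C: delta (east=-4, north=+4); B at (east=-2, north=-8).
  A is 7 units southeast of B: delta (east=+7, north=-7); A at (east=5, north=-15).
Therefore A relative to E: (east=5, north=-15).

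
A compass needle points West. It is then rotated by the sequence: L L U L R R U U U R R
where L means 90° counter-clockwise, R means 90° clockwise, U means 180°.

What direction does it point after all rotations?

Start: West
  L (left (90° counter-clockwise)) -> South
  L (left (90° counter-clockwise)) -> East
  U (U-turn (180°)) -> West
  L (left (90° counter-clockwise)) -> South
  R (right (90° clockwise)) -> West
  R (right (90° clockwise)) -> North
  U (U-turn (180°)) -> South
  U (U-turn (180°)) -> North
  U (U-turn (180°)) -> South
  R (right (90° clockwise)) -> West
  R (right (90° clockwise)) -> North
Final: North

Answer: Final heading: North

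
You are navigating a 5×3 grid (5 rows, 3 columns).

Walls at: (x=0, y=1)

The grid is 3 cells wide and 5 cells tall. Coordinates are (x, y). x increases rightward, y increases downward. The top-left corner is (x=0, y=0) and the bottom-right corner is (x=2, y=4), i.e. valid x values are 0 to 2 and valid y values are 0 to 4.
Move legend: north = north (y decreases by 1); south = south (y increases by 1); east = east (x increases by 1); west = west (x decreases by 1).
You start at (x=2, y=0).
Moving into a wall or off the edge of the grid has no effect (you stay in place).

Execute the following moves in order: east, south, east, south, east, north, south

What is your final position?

Start: (x=2, y=0)
  east (east): blocked, stay at (x=2, y=0)
  south (south): (x=2, y=0) -> (x=2, y=1)
  east (east): blocked, stay at (x=2, y=1)
  south (south): (x=2, y=1) -> (x=2, y=2)
  east (east): blocked, stay at (x=2, y=2)
  north (north): (x=2, y=2) -> (x=2, y=1)
  south (south): (x=2, y=1) -> (x=2, y=2)
Final: (x=2, y=2)

Answer: Final position: (x=2, y=2)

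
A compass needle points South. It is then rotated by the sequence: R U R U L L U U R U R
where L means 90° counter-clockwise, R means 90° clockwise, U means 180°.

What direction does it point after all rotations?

Answer: Final heading: South

Derivation:
Start: South
  R (right (90° clockwise)) -> West
  U (U-turn (180°)) -> East
  R (right (90° clockwise)) -> South
  U (U-turn (180°)) -> North
  L (left (90° counter-clockwise)) -> West
  L (left (90° counter-clockwise)) -> South
  U (U-turn (180°)) -> North
  U (U-turn (180°)) -> South
  R (right (90° clockwise)) -> West
  U (U-turn (180°)) -> East
  R (right (90° clockwise)) -> South
Final: South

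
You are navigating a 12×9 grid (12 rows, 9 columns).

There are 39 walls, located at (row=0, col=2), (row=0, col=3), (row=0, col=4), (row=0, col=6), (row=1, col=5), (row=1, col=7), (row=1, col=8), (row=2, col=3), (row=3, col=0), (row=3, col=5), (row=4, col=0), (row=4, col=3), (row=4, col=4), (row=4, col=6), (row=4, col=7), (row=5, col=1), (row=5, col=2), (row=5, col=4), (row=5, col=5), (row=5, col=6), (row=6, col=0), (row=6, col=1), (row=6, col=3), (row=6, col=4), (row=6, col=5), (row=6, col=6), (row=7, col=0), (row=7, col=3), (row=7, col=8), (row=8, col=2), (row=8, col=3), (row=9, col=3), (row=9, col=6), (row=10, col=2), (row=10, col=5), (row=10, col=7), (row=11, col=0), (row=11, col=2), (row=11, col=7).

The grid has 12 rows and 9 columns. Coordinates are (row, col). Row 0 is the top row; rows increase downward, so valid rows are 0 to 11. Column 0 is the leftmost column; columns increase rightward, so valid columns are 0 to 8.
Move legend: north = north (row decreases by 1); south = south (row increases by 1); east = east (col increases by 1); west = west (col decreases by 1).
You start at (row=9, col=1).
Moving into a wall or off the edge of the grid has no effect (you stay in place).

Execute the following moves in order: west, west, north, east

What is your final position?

Answer: Final position: (row=8, col=1)

Derivation:
Start: (row=9, col=1)
  west (west): (row=9, col=1) -> (row=9, col=0)
  west (west): blocked, stay at (row=9, col=0)
  north (north): (row=9, col=0) -> (row=8, col=0)
  east (east): (row=8, col=0) -> (row=8, col=1)
Final: (row=8, col=1)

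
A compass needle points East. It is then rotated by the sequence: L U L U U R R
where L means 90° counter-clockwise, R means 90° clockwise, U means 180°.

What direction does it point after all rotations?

Answer: Final heading: West

Derivation:
Start: East
  L (left (90° counter-clockwise)) -> North
  U (U-turn (180°)) -> South
  L (left (90° counter-clockwise)) -> East
  U (U-turn (180°)) -> West
  U (U-turn (180°)) -> East
  R (right (90° clockwise)) -> South
  R (right (90° clockwise)) -> West
Final: West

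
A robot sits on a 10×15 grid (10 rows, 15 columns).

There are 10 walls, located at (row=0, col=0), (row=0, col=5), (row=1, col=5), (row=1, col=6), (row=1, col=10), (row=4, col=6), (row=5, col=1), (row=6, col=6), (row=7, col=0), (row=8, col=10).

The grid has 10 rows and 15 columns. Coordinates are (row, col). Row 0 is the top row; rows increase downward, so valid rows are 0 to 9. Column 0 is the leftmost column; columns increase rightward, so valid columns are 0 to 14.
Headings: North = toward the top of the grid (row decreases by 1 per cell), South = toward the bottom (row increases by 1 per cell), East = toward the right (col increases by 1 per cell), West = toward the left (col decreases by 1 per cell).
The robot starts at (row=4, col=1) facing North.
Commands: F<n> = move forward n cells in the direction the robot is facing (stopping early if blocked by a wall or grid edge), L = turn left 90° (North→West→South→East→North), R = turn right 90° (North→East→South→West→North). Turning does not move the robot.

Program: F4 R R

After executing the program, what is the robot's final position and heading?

Start: (row=4, col=1), facing North
  F4: move forward 4, now at (row=0, col=1)
  R: turn right, now facing East
  R: turn right, now facing South
Final: (row=0, col=1), facing South

Answer: Final position: (row=0, col=1), facing South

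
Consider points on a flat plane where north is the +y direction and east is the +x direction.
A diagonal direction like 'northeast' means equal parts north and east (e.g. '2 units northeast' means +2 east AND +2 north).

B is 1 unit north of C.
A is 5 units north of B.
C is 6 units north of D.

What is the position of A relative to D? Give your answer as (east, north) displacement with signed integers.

Answer: A is at (east=0, north=12) relative to D.

Derivation:
Place D at the origin (east=0, north=0).
  C is 6 units north of D: delta (east=+0, north=+6); C at (east=0, north=6).
  B is 1 unit north of C: delta (east=+0, north=+1); B at (east=0, north=7).
  A is 5 units north of B: delta (east=+0, north=+5); A at (east=0, north=12).
Therefore A relative to D: (east=0, north=12).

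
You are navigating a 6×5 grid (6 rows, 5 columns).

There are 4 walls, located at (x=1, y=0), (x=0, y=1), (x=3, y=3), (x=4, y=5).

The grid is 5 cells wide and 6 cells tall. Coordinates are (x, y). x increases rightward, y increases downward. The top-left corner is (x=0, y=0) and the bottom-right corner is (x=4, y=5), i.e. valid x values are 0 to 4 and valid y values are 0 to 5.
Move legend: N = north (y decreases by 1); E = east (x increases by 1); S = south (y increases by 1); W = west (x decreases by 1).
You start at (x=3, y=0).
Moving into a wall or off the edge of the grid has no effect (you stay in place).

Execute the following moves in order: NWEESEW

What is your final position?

Answer: Final position: (x=3, y=1)

Derivation:
Start: (x=3, y=0)
  N (north): blocked, stay at (x=3, y=0)
  W (west): (x=3, y=0) -> (x=2, y=0)
  E (east): (x=2, y=0) -> (x=3, y=0)
  E (east): (x=3, y=0) -> (x=4, y=0)
  S (south): (x=4, y=0) -> (x=4, y=1)
  E (east): blocked, stay at (x=4, y=1)
  W (west): (x=4, y=1) -> (x=3, y=1)
Final: (x=3, y=1)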